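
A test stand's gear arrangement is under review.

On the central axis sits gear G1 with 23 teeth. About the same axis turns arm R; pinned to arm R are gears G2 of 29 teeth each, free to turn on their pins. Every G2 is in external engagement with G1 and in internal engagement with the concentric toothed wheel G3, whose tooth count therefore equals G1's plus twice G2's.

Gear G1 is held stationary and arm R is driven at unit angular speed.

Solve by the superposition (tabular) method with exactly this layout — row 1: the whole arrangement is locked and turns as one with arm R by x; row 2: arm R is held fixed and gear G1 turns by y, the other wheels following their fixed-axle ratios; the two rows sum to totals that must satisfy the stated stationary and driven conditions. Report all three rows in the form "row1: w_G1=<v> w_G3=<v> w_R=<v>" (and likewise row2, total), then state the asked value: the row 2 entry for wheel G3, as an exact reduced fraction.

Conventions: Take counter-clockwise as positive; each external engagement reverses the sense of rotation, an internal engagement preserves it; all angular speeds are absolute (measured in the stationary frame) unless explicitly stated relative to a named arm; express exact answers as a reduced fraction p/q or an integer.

row1: w_G1=1 w_G3=1 w_R=1
row2: w_G1=-1 w_G3=23/81 w_R=0
total: w_G1=0 w_G3=104/81 w_R=1
asked value: 23/81

planetary set (23T centre, 29T on arm, 81T internal) — Willis relation
superposition row 1 [locked train]: every member turns x
superposition row 2 [arm held]: sun y, ring −(23/81)·y, arm 0
boundary: total ω_sun = x + y = 0 and total ω_arm = x = 1  ⇒  y = -1, x = 1
row 2 ring = −(23/81)·(-1) = 23/81
totals (row 1 + row 2): sun 1 + (-1) = 0, ring 1 + 23/81 = 104/81, arm 1 + 0 = 1
asked cell (row2, ring) = 23/81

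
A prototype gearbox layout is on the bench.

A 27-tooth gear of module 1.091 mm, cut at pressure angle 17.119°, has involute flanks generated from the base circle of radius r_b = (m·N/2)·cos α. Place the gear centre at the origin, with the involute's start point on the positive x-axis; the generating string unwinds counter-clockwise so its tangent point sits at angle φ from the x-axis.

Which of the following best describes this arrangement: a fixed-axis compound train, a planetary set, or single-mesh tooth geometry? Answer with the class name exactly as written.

single-mesh tooth geometry

topology: single-mesh involute geometry — m = 1.091, N = 27
classification: single-mesh tooth geometry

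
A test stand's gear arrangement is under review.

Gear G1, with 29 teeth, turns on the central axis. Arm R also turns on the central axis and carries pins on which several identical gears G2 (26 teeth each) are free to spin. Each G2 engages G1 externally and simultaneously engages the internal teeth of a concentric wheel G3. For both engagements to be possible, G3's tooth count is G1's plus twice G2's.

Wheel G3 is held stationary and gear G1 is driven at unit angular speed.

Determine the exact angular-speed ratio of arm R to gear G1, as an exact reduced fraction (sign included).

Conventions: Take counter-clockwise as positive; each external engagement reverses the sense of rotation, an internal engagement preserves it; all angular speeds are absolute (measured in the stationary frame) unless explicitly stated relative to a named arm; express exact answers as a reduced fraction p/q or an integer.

29/110

planetary set (29T centre, 26T on arm, 81T internal) — Willis relation
ring teeth: 29 + 2·26 = 81
29(ω_sun−ω_arm) = −81(ω_ring−ω_arm),  ω_ring = 0, ω_sun = 1
29(1−ω_arm) = −81(0−ω_arm)  ⇒  110·ω_arm = 29  ⇒  ω_arm = 29/110
ω_out/ω_in = 29/110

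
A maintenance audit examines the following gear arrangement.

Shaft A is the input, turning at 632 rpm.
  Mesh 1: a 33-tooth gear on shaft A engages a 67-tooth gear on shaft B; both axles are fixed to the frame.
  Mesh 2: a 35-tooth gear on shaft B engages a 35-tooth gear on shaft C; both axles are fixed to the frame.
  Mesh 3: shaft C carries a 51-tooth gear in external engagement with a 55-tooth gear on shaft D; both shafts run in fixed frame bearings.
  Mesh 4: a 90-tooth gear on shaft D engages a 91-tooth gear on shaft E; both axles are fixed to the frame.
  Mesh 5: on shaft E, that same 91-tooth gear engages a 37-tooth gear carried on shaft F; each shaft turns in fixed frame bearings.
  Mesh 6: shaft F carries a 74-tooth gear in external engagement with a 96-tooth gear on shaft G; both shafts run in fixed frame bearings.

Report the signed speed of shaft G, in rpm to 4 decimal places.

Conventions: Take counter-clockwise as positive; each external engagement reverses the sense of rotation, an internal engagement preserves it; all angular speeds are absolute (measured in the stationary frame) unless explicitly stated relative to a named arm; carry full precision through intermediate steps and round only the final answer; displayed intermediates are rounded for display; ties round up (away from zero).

recognized (7 fixed axles, 6 meshes): fixed-axis compound train
mesh 1 [33T→67T]: ω = 632.0000×33/67 = 311.2836 rpm, sense flips to −
mesh 2 [35T→35T]: ω = 311.2836×35/35 = 311.2836 rpm, sense flips to +
mesh 3 [51T→55T]: ω = 311.2836×51/55 = 288.6448 rpm, sense flips to −
mesh 4 [90T→91T]: ω = 288.6448×90/91 = 285.4729 rpm, sense flips to +
mesh 5 [91T→37T]: ω = 285.4729×91/37 = 702.1089 rpm, sense flips to −
mesh 6 [74T→96T]: ω = 702.1089×74/96 = 541.2090 rpm, sense flips to +
signed output speed = +541.2090 rpm

+541.2090 rpm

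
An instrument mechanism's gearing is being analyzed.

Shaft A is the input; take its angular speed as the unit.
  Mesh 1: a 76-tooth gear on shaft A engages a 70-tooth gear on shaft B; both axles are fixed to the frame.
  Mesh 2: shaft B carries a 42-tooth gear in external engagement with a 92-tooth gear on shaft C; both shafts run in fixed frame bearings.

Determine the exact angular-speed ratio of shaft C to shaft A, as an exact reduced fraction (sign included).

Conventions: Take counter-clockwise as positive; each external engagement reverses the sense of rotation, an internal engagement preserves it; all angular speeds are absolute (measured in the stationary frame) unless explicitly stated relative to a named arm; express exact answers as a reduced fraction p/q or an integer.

class = fixed-axis compound train [2 meshes; 2 ratios multiply, 2 sense flips]
mesh 1 [76T→70T]: running ratio 38/35, sense −
mesh 2 [42T→92T]: running ratio 57/115, sense +
ω_out/ω_in = 57/115

57/115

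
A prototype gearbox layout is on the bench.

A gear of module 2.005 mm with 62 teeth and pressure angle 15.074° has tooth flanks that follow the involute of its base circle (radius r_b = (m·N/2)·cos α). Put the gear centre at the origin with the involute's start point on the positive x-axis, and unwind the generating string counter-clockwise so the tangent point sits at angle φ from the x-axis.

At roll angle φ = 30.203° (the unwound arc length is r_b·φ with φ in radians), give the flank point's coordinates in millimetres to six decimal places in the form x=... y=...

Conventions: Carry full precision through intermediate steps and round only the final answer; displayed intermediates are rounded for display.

x=67.784511 y=2.849796

topology: single-mesh involute geometry — m = 2.005, N = 62
pitch radius r_p = m·N/2 = 2.005·62/2 = 62.155000
base radius r_b = r_p·cos α = 62.155000·cos 15.074° = 60.016293
roll angle φ = 30.203° = 0.52714179 rad
x = r_b·(cos φ + φ·sin φ) = 67.784511
y = r_b·(sin φ − φ·cos φ) = 2.849796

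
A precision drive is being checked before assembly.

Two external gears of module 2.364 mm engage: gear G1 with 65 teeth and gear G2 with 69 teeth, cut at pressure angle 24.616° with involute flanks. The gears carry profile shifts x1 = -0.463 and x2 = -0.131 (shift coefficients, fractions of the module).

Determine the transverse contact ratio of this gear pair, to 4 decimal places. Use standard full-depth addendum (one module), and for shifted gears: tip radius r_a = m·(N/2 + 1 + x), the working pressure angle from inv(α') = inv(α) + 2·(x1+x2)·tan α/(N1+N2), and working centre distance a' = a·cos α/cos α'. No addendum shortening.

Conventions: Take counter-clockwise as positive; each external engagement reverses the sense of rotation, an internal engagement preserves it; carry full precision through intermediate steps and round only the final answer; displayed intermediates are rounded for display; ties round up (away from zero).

1.6494

topology: single-mesh involute geometry — m = 2.364, 65T/69T pair
base radii: r_b1 = 69.847676, r_b2 = 74.145995
tip radii: r_a1 = 78.099468, r_a2 = 83.612316
inv(α') = inv(24.616°) + 2·(-0.463-0.131)·tan α/(65+69) = 0.02448131  ⇒  α' = 23.44571°
a' = a·cos α / cos α' = 158.3880·cos 24.616°/cos 23.44571° = 156.952020
action lengths: √(r_a1²−r_b1²) = 34.940364, √(r_a2²−r_b2²) = 38.644415
base pitch p_b = π·m·cos α = 6.751783
CR = (34.940364 + 38.644415 − 156.952020·sin 23.44571°)/6.751783 = 1.649450
contact ratio ≈ 1.6494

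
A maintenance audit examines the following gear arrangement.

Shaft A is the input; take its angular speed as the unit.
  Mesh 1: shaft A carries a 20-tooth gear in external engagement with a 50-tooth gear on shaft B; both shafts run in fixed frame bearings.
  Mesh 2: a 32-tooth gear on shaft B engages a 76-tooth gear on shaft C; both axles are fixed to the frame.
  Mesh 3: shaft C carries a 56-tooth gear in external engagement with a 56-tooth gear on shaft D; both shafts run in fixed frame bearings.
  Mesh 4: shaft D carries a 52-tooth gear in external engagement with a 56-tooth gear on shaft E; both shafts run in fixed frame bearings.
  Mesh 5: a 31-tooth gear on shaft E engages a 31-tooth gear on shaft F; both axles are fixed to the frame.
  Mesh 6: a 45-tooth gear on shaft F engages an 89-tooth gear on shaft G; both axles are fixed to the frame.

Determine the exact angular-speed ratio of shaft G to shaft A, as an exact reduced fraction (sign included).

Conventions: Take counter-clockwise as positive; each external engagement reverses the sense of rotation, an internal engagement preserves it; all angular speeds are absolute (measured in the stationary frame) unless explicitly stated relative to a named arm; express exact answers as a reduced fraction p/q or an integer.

class = fixed-axis compound train [6 meshes; 6 ratios multiply, 6 sense flips]
mesh 1 [20T→50T]: running ratio 2/5, sense −
mesh 2 [32T→76T]: running ratio 16/95, sense +
mesh 3 [56T→56T]: running ratio 16/95, sense −
mesh 4 [52T→56T]: running ratio 104/665, sense +
mesh 5 [31T→31T]: running ratio 104/665, sense −
mesh 6 [45T→89T]: running ratio 936/11837, sense +
ω_out/ω_in = 936/11837

936/11837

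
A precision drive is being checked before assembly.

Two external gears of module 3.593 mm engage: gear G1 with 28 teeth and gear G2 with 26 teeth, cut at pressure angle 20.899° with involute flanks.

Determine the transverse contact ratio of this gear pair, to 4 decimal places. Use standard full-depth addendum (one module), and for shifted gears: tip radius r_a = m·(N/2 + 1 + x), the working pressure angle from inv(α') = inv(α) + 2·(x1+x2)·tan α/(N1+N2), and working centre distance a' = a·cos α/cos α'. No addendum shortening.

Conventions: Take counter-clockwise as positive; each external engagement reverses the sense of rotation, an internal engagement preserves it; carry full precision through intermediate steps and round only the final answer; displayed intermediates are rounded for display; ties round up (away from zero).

1.5938

single-mesh involute tooth geometry (28T engaging 26T at module 3.593)
base radii: r_b1 = 46.992667, r_b2 = 43.636048
tip radii: r_a1 = 53.895000, r_a2 = 50.302000
no profile shift: α' = α, a' = a
action lengths: √(r_a1²−r_b1²) = 26.388640, √(r_a2²−r_b2²) = 25.023720
base pitch p_b = π·m·cos α = 10.545130
CR = (26.388640 + 25.023720 − 97.011000·sin 20.89900°)/10.545130 = 1.593762
contact ratio ≈ 1.5938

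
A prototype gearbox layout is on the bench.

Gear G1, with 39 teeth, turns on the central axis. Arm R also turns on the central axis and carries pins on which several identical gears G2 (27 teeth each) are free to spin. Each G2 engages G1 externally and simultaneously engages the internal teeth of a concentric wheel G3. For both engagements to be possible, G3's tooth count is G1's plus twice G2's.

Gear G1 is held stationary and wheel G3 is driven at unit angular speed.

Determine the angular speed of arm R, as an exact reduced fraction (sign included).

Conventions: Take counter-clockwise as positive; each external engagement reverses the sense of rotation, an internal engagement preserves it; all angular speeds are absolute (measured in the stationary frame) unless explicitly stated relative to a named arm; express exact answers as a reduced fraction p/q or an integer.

planetary set (39T centre, 27T on arm, 93T internal) — Willis relation
ring teeth: 39 + 2·27 = 93
39(ω_sun−ω_arm) = −93(ω_ring−ω_arm),  ω_sun = 0, ω_ring = 1
39(0−ω_arm) = −93(1−ω_arm)  ⇒  132·ω_arm = 93  ⇒  ω_arm = 31/44
exact speed ratio = 31/44

31/44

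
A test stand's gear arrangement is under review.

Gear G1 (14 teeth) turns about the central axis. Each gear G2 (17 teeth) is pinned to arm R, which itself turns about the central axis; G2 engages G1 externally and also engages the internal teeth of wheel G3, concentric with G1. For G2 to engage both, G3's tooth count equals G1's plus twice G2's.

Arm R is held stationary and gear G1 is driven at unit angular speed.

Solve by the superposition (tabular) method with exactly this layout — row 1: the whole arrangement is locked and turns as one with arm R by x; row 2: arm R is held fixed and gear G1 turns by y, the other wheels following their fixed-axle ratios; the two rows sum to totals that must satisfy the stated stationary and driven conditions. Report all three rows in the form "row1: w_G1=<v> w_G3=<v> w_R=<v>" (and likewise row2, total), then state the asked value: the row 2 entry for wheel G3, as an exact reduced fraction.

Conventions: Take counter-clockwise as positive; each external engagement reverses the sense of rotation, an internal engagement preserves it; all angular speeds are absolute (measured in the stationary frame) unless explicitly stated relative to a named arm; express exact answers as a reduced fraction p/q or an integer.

recognized (axles ride arm R): planetary set, 14/17/48 teeth
row 1: whole set turns with the arm by x
superposition row 2 [arm held]: sun y, ring −(14/48)·y, arm 0
boundary: total ω_arm = x = 0 and total ω_sun = x + y = 1  ⇒  y = 1, x = 0
row 2 ring = −(14/48)·1 = -7/24
totals (row 1 + row 2): sun 0 + 1 = 1, ring 0 + (-7/24) = -7/24, arm 0 + 0 = 0
asked cell (row2, ring) = -7/24

row1: w_G1=0 w_G3=0 w_R=0
row2: w_G1=1 w_G3=-7/24 w_R=0
total: w_G1=1 w_G3=-7/24 w_R=0
asked value: -7/24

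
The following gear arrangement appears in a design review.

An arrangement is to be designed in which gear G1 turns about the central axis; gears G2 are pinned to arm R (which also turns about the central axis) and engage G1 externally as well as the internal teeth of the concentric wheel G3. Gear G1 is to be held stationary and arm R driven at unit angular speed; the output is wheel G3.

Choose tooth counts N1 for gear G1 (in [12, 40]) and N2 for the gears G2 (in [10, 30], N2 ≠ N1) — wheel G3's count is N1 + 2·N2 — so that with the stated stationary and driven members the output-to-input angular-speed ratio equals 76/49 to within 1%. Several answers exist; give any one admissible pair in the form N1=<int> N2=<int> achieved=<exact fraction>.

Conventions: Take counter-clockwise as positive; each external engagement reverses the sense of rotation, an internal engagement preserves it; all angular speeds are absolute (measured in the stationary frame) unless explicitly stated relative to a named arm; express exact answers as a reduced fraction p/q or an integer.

topology: planetary set — design target 76/49, arm = carrier (Willis)
Willis with ω_sun = 0: ω_ring/ω_arm = (N1+N3)/N3; set equal to 76/49  ⇒  N3/N1 = 1/(76/49 − 1) = 49/27
N3 = N1 + 2·N2  ⇒  N2/N1 = (N3/N1 − 1)/2 = (49/27 − 1)/2 = 11/27
smallest multiple with N1 ≥ 12 and N2 ≥ 10: k = 1  ⇒  N1 = 1·27 = 27, N2 = 1·11 = 11 (N1 ≤ 40, N2 ≤ 30, N2 ≠ N1 ✓), N3 = 27 + 2·11 = 49
check: (N1+N3)/N3 with N1 = 27, N3 = 49 gives 76/49; |achieved − target| = 0 ≤ 19/1225 ✓

N1=27 N2=11 achieved=76/49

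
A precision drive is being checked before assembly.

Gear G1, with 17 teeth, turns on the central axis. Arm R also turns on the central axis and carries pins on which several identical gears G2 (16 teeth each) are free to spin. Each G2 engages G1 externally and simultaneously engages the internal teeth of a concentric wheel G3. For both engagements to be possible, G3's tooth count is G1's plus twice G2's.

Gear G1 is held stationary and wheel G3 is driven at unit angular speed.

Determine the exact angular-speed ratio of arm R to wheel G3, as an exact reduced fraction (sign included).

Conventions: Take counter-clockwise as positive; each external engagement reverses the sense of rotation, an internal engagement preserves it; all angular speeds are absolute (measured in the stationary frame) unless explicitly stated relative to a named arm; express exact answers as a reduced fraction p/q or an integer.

planetary set (17T centre, 16T on arm, 49T internal) — Willis relation
ring teeth: 17 + 2·16 = 49
17(ω_sun−ω_arm) = −49(ω_ring−ω_arm),  ω_sun = 0, ω_ring = 1
17(0−ω_arm) = −49(1−ω_arm)  ⇒  66·ω_arm = 49  ⇒  ω_arm = 49/66
ω_out/ω_in = 49/66

49/66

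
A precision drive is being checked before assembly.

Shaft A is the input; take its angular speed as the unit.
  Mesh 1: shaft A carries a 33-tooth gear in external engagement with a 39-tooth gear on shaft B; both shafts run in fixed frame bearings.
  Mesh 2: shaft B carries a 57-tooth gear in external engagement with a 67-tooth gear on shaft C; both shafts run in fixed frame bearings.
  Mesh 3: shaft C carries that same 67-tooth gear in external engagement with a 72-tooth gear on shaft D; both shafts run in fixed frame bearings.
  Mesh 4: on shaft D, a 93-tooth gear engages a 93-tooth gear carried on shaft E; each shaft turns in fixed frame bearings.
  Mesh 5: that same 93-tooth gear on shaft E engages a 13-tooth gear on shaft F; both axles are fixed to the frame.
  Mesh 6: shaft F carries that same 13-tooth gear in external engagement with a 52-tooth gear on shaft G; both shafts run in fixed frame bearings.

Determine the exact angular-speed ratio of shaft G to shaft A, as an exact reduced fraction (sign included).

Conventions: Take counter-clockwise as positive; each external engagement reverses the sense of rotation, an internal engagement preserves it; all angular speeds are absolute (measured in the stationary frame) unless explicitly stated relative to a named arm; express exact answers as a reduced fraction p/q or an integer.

class = fixed-axis compound train [6 meshes; 6 ratios multiply, 6 sense flips]
mesh 1 [33T→39T]: running ratio 11/13, sense −
mesh 2 [57T→67T]: running ratio 627/871, sense +
mesh 3 [67T→72T]: running ratio 209/312, sense −
mesh 4 [93T→93T]: running ratio 209/312, sense +
mesh 5 [93T→13T]: running ratio 6479/1352, sense −
mesh 6 [13T→52T]: running ratio 6479/5408, sense +
ω_out/ω_in = 6479/5408

6479/5408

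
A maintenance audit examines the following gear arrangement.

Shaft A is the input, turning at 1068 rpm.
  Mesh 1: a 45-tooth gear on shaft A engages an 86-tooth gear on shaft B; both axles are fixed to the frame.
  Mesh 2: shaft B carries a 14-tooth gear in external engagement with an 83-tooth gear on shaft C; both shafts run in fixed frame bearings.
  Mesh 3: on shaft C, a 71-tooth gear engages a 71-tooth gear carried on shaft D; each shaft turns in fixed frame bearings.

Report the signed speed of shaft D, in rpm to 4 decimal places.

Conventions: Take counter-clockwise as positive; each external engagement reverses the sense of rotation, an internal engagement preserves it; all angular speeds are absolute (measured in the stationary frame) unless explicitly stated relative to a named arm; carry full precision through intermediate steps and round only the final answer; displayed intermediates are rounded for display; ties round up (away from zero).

-94.2617 rpm

3-mesh fixed-axis compound train (all bearings frame-fixed)
mesh 1 [45T→86T]: ω = 1068.0000×45/86 = 558.8372 rpm, sense flips to −
mesh 2 [14T→83T]: ω = 558.8372×14/83 = 94.2617 rpm, sense flips to +
mesh 3 [71T→71T]: ω = 94.2617×71/71 = 94.2617 rpm, sense flips to −
signed output speed = -94.2617 rpm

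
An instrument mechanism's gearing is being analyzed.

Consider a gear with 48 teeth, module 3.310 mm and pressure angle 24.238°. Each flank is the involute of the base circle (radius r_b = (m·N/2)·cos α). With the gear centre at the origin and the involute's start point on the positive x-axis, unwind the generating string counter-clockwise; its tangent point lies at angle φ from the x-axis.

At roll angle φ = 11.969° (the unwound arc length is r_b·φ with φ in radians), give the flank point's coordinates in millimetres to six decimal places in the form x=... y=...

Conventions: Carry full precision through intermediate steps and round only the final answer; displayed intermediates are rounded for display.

x=74.000535 y=0.219154

recognized (one wheel, involute flank): single-mesh tooth geometry, m = 3.310, N = 48
pitch radius r_p = m·N/2 = 3.310·48/2 = 79.440000
base radius r_b = r_p·cos α = 79.440000·cos 24.238° = 72.437209
roll angle φ = 11.969° = 0.20889846 rad
x = r_b·(cos φ + φ·sin φ) = 74.000535
y = r_b·(sin φ − φ·cos φ) = 0.219154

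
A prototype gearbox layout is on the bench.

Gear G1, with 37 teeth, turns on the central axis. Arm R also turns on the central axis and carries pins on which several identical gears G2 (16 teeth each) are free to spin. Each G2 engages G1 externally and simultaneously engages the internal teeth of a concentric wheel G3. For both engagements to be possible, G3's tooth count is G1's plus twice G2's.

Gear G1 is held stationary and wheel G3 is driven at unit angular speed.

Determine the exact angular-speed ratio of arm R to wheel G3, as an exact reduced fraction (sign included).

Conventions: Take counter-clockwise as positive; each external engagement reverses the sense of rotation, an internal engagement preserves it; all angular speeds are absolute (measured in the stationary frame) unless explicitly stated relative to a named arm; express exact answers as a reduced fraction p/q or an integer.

69/106

class = planetary set [G3 = 37+2·16 = 69; Willis about the carrier]
ring teeth: 37 + 2·16 = 69
37(ω_sun−ω_arm) = −69(ω_ring−ω_arm),  ω_sun = 0, ω_ring = 1
37(0−ω_arm) = −69(1−ω_arm)  ⇒  106·ω_arm = 69  ⇒  ω_arm = 69/106
ω_out/ω_in = 69/106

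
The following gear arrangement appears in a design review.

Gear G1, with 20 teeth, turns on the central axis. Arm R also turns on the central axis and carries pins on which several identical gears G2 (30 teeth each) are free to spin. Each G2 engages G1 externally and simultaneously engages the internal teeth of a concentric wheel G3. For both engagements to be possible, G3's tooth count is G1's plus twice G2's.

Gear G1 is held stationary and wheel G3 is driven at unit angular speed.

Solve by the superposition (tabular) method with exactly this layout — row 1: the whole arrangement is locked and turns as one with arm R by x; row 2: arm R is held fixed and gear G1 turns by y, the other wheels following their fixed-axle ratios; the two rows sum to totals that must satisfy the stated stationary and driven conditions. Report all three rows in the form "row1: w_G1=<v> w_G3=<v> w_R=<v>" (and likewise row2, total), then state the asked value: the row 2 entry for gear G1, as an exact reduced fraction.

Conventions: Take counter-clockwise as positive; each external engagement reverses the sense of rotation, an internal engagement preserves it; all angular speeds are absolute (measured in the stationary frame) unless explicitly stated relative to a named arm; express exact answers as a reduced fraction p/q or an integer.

class = planetary set [G3 = 20+2·30 = 80; Willis about the carrier]
superposition row 1 [locked train]: every member turns x
row 2 — arm fixed, fixed-axis ratios: sun y, ring −(20/80)·y, arm 0
boundary: total ω_sun = x + y = 0 and total ω_ring = x − (20/80)·y = 1  ⇒  y = -4/5, x = 4/5
row 2 ring = −(20/80)·(-4/5) = 1/5
totals (row 1 + row 2): sun 4/5 + (-4/5) = 0, ring 4/5 + 1/5 = 1, arm 4/5 + 0 = 4/5
asked cell (row2, sun) = -4/5

row1: w_G1=4/5 w_G3=4/5 w_R=4/5
row2: w_G1=-4/5 w_G3=1/5 w_R=0
total: w_G1=0 w_G3=1 w_R=4/5
asked value: -4/5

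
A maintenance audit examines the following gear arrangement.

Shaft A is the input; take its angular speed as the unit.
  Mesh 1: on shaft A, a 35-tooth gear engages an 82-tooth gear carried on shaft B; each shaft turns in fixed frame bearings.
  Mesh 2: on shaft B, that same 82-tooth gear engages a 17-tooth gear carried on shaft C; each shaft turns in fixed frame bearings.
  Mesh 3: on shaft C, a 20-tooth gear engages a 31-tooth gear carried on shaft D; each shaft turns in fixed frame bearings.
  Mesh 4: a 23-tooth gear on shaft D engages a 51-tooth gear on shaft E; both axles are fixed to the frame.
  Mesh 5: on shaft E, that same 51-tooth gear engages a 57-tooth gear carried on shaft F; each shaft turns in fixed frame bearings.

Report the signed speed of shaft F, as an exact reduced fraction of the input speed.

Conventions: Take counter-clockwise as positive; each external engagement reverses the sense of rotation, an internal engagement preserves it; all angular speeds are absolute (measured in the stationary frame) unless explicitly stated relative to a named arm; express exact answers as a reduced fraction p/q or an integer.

5-mesh fixed-axis compound train (all bearings frame-fixed)
mesh 1 [35T→82T]: |ω|/ω_in = 1×35/82 = 35/82, sense flips to −
mesh 2 [82T→17T]: |ω|/ω_in = (35/82)×82/17 = 35/17, sense flips to +
mesh 3 [20T→31T]: |ω|/ω_in = (35/17)×20/31 = 700/527, sense flips to −
mesh 4 [23T→51T]: |ω|/ω_in = (700/527)×23/51 = 16100/26877, sense flips to +
mesh 5 [51T→57T]: |ω|/ω_in = (16100/26877)×51/57 = 16100/30039, sense flips to −
signed output speed (× input speed) = -16100/30039

-16100/30039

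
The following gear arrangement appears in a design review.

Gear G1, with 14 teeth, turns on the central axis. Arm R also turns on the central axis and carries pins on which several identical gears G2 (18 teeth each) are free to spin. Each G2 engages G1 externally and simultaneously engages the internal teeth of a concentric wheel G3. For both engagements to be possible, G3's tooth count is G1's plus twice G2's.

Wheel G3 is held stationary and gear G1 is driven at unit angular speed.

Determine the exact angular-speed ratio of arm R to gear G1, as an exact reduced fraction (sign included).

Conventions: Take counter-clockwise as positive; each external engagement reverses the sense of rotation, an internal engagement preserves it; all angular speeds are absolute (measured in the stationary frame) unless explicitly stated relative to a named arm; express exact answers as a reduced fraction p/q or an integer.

topology: planetary set — G1 14T / G2 18T / G3 50T, arm = carrier (Willis)
ring teeth: 14 + 2·18 = 50
14(ω_sun−ω_arm) = −50(ω_ring−ω_arm),  ω_ring = 0, ω_sun = 1
14(1−ω_arm) = −50(0−ω_arm)  ⇒  64·ω_arm = 14  ⇒  ω_arm = 7/32
ω_out/ω_in = 7/32

7/32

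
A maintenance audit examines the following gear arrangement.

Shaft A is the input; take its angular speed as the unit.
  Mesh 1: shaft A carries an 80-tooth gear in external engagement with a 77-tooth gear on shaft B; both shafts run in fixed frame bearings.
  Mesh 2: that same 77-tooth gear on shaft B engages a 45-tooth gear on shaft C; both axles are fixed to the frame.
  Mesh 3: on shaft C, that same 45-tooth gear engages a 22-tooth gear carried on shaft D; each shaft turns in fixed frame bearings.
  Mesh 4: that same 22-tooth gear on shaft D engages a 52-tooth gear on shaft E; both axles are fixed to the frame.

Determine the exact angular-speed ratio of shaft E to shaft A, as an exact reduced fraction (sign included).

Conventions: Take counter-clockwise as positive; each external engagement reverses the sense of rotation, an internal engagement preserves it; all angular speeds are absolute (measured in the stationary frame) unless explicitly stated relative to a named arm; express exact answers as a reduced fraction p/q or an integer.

class = fixed-axis compound train [4 meshes; 4 ratios multiply, 4 sense flips]
mesh 1 [80T→77T]: running ratio 80/77, sense −
mesh 2 [77T→45T]: running ratio 16/9, sense +
mesh 3 [45T→22T]: running ratio 40/11, sense −
mesh 4 [22T→52T]: running ratio 20/13, sense +
ω_out/ω_in = 20/13

20/13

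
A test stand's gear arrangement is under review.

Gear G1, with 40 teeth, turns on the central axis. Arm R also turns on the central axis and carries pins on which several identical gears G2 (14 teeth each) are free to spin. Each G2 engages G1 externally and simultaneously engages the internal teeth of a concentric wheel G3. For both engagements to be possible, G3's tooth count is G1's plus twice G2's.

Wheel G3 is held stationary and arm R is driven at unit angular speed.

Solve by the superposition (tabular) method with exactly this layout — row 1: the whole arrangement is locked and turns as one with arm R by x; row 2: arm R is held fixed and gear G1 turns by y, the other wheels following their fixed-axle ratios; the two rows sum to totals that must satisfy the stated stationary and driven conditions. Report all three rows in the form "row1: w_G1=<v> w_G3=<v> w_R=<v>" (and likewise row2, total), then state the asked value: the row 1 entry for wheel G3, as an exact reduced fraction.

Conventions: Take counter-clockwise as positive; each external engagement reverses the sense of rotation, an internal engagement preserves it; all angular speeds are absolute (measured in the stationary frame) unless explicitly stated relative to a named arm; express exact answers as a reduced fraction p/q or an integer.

row1: w_G1=1 w_G3=1 w_R=1
row2: w_G1=17/10 w_G3=-1 w_R=0
total: w_G1=27/10 w_G3=0 w_R=1
asked value: 1

topology: planetary set — G1 40T / G2 14T / G3 68T, arm = carrier (Willis)
row 1: whole set turns with the arm by x
row 2: sun turns y, ring = −(40/68)·y, arm 0
boundary: total ω_ring = x − (40/68)·y = 0 and total ω_arm = x = 1  ⇒  y = 17/10, x = 1
row 2 ring = −(40/68)·17/10 = -1
totals (row 1 + row 2): sun 1 + 17/10 = 27/10, ring 1 + (-1) = 0, arm 1 + 0 = 1
asked cell (row1, ring) = 1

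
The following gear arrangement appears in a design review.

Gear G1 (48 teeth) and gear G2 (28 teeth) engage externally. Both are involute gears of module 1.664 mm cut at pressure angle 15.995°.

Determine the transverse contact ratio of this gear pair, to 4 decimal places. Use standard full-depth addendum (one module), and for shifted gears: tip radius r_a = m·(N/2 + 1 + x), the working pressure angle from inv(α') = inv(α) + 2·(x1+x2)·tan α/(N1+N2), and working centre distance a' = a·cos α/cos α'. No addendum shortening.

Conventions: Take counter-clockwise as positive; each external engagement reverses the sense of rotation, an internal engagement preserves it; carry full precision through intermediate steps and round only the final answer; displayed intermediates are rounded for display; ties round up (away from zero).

1.9150

class = single-mesh tooth geometry [involute pair 48T × 28T, m = 1.664]
base radii: r_b1 = 38.389908, r_b2 = 22.394113
tip radii: r_a1 = 41.600000, r_a2 = 24.960000
no profile shift: α' = α, a' = a
action lengths: √(r_a1²−r_b1²) = 16.024200, √(r_a2²−r_b2²) = 11.022945
base pitch p_b = π·m·cos α = 5.025227
CR = (16.024200 + 11.022945 − 63.232000·sin 15.99500°)/5.025227 = 1.915008
contact ratio ≈ 1.9150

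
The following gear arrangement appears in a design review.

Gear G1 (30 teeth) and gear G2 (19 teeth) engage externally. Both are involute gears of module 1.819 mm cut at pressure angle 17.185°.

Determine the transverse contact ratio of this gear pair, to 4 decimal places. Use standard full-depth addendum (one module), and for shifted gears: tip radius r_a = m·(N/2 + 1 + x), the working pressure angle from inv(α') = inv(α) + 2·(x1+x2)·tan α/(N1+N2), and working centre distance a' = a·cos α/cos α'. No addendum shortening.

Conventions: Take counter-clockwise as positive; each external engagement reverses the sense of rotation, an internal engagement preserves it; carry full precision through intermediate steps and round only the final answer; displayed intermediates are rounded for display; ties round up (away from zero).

1.7184

single-mesh involute tooth geometry (30T engaging 19T at module 1.819)
base radii: r_b1 = 26.066882, r_b2 = 16.509025
tip radii: r_a1 = 29.104000, r_a2 = 19.099500
no profile shift: α' = α, a' = a
action lengths: √(r_a1²−r_b1²) = 12.944516, √(r_a2²−r_b2²) = 9.604322
base pitch p_b = π·m·cos α = 5.459435
CR = (12.944516 + 9.604322 − 44.565500·sin 17.18500°)/5.459435 = 1.718421
contact ratio ≈ 1.7184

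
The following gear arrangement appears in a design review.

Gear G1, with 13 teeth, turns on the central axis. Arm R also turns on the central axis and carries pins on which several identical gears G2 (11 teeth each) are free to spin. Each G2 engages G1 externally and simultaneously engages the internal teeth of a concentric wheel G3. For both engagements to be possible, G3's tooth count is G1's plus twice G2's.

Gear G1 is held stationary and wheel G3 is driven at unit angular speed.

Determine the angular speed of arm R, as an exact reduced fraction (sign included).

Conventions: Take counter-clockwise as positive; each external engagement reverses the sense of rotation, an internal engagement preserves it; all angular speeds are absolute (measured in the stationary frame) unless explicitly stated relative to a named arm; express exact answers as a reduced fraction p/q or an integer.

35/48

planetary set (13T centre, 11T on arm, 35T internal) — Willis relation
ring teeth: 13 + 2·11 = 35
13(ω_sun−ω_arm) = −35(ω_ring−ω_arm),  ω_sun = 0, ω_ring = 1
13(0−ω_arm) = −35(1−ω_arm)  ⇒  48·ω_arm = 35  ⇒  ω_arm = 35/48
exact speed ratio = 35/48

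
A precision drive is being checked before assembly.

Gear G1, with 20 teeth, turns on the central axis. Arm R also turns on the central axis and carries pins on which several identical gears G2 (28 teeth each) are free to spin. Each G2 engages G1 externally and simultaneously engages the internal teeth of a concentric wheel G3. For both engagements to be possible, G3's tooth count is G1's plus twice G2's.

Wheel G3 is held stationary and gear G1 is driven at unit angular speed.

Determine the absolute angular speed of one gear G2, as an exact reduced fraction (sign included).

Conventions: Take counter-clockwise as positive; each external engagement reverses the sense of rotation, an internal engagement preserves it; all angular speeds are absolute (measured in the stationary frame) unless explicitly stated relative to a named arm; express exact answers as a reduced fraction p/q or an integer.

recognized (axles ride arm R): planetary set, 20/28/76 teeth
ring teeth: 20 + 2·28 = 76
20(ω_sun−ω_arm) = −76(ω_ring−ω_arm),  ω_ring = 0, ω_sun = 1
20(1−ω_arm) = −76(0−ω_arm)  ⇒  96·ω_arm = 20  ⇒  ω_arm = 5/24
sun–planet mesh: 20·(1−5/24) = −28·(ω_p−ω_arm)  ⇒  ω_p−ω_arm = -95/168
ω_p = 5/24 − 95/168 = -5/14
exact speed ratio = -5/14

-5/14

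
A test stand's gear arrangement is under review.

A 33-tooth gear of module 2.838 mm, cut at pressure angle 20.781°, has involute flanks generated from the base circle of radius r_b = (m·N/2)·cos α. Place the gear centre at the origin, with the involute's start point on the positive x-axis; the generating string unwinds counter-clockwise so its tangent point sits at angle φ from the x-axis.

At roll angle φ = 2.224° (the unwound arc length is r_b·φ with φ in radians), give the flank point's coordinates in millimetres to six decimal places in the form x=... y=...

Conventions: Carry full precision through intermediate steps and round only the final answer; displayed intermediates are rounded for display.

x=43.813563 y=0.000853

single-mesh involute tooth geometry (33T wheel at module 2.838)
pitch radius r_p = m·N/2 = 2.838·33/2 = 46.827000
base radius r_b = r_p·cos α = 46.827000·cos 20.781° = 43.780594
roll angle φ = 2.224° = 0.03881612 rad
x = r_b·(cos φ + φ·sin φ) = 43.813563
y = r_b·(sin φ − φ·cos φ) = 0.000853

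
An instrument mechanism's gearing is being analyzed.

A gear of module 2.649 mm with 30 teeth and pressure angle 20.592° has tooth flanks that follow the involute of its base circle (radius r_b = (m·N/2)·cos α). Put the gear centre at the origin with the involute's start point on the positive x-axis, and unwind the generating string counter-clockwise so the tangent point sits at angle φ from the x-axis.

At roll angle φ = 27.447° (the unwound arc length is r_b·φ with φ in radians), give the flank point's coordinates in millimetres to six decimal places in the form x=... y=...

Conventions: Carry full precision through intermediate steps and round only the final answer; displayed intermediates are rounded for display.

x=41.222429 y=1.331974

topology: single-mesh involute geometry — m = 2.649, N = 30
pitch radius r_p = m·N/2 = 2.649·30/2 = 39.735000
base radius r_b = r_p·cos α = 39.735000·cos 20.592° = 37.196277
roll angle φ = 27.447° = 0.47904052 rad
x = r_b·(cos φ + φ·sin φ) = 41.222429
y = r_b·(sin φ − φ·cos φ) = 1.331974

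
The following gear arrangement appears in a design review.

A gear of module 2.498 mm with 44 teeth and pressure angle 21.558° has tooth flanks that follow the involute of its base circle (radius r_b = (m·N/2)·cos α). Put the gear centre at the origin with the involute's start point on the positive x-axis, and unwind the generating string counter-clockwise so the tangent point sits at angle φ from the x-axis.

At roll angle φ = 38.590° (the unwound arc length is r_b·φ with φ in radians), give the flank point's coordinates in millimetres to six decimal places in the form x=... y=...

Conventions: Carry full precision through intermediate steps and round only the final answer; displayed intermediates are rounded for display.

recognized (one wheel, involute flank): single-mesh tooth geometry, m = 2.498, N = 44
pitch radius r_p = m·N/2 = 2.498·44/2 = 54.956000
base radius r_b = r_p·cos α = 54.956000·cos 21.558° = 51.111613
roll angle φ = 38.590° = 0.67352256 rad
x = r_b·(cos φ + φ·sin φ) = 61.422586
y = r_b·(sin φ − φ·cos φ) = 4.973067

x=61.422586 y=4.973067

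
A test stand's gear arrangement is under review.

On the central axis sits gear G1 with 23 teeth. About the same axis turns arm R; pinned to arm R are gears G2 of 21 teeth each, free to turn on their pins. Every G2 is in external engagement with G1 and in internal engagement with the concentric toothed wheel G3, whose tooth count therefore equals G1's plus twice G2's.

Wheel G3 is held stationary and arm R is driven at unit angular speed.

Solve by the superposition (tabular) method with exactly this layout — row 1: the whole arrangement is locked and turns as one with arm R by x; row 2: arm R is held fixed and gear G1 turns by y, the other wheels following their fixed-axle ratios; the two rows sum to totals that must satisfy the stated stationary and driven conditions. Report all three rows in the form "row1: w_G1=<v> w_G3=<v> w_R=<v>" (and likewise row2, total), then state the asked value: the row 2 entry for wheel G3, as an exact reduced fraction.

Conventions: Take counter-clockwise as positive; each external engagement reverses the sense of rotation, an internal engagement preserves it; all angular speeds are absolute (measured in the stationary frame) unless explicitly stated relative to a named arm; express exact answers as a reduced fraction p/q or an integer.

row1: w_G1=1 w_G3=1 w_R=1
row2: w_G1=65/23 w_G3=-1 w_R=0
total: w_G1=88/23 w_G3=0 w_R=1
asked value: -1

class = planetary set [G3 = 23+2·21 = 65; Willis about the carrier]
row 1 — lock + rotate with arm: ω_sun = ω_ring = ω_arm = x
row 2 (arm held, sun turns y): ω_ring = −(23/65)·y, ω_arm = 0
boundary: total ω_ring = x − (23/65)·y = 0 and total ω_arm = x = 1  ⇒  y = 65/23, x = 1
row 2 ring = −(23/65)·65/23 = -1
totals (row 1 + row 2): sun 1 + 65/23 = 88/23, ring 1 + (-1) = 0, arm 1 + 0 = 1
asked cell (row2, ring) = -1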